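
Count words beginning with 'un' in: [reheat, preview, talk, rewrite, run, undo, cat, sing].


Checking each word for prefix 'un':
  'reheat' -> no (count: 0)
  'preview' -> no (count: 0)
  'talk' -> no (count: 0)
  'rewrite' -> no (count: 0)
  'run' -> no (count: 0)
  'undo' -> YES, starts with 'un' (count: 1)
  'cat' -> no (count: 1)
  'sing' -> no (count: 1)
Total with prefix 'un': 1

1


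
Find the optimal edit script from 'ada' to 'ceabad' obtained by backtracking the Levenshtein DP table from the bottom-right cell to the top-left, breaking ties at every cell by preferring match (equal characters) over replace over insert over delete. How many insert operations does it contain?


Edit distance = 4. Backtracking from cell (3, 6) with preference match > replace > insert > delete,
then listing the resulting alignment 'ada' -> 'ceabad' left to right:
  Step 1: insert 'c' [insertion #1]
  Step 2: insert 'e' [insertion #2]
  Step 3: keep 'a'
  Step 4: replace d->b
  Step 5: keep 'a'
  Step 6: insert 'd' [insertion #3]
Total insertions: 3

3


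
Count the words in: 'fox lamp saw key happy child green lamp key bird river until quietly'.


Counting words by splitting on spaces:
  Word 1: 'fox'
  Word 2: 'lamp'
  Word 3: 'saw'
  Word 4: 'key'
  Word 5: 'happy'
  Word 6: 'child'
  Word 7: 'green'
  Word 8: 'lamp'
  Word 9: 'key'
  Word 10: 'bird'
  Word 11: 'river'
  Word 12: 'until'
  Word 13: 'quietly'
Total words: 13

13


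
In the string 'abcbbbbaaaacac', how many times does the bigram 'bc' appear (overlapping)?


Scanning 'abcbbbbaaaacac' for bigram 'bc':
  Position 0: 'ab' -> no
  Position 1: 'bc' -> MATCH
  Position 2: 'cb' -> no
  Position 3: 'bb' -> no
  Position 4: 'bb' -> no
  Position 5: 'bb' -> no
  Position 6: 'ba' -> no
  Position 7: 'aa' -> no
  Position 8: 'aa' -> no
  Position 9: 'aa' -> no
  Position 10: 'ac' -> no
  Position 11: 'ca' -> no
  Position 12: 'ac' -> no
Total matches: 1

1


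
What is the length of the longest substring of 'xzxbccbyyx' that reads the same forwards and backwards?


Scanning 'xzxbccbyyx' for palindromic substrings.
Substring at positions 3-6: 'bccb'.
Check: reverse('bccb') = 'bccb' -> palindrome confirmed.
Neighbouring characters ('x' / 'y') break symmetry, so it cannot extend further.
No longer palindromic substring exists; longest length = 4

4


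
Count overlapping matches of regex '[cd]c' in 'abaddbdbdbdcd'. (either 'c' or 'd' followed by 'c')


Pattern: [cd]c means either 'c' or 'd' followed by 'c'.
Scanning 'abaddbdbdbdcd' position-by-position:
  Pos 0: window 'ab' -> no
  Pos 1: window 'ba' -> no
  Pos 2: window 'ad' -> no
  Pos 3: window 'dd' -> no
  Pos 4: window 'db' -> no
  Pos 5: window 'bd' -> no
  Pos 6: window 'db' -> no
  Pos 7: window 'bd' -> no
  Pos 8: window 'db' -> no
  Pos 9: window 'bd' -> no
  Pos 10: window 'dc' -> MATCH
  Pos 11: window 'cd' -> no
  Pos 12: window 'd' -> no
Total matches: 1

1


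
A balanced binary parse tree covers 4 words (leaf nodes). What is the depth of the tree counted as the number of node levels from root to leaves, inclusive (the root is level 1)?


In a balanced binary tree with n leaves the deepest leaf is ceil(log2(n)) edges below the root,
so counting node levels inclusive of root and leaves gives ceil(log2(n)) + 1 levels.
log2(4) = 2.0000
ceil(2.0000) = 2
levels = 2 + 1 = 3

3


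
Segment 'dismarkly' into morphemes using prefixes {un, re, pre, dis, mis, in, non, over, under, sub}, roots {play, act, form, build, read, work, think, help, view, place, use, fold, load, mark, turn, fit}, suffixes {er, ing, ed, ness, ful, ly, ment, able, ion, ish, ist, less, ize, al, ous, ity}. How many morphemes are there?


Segmenting 'dismarkly' against the inventory:
  'dis' -> prefix (morpheme 1)
  'mark' -> root (morpheme 2)
  'ly' -> suffix (morpheme 3)
Total morphemes: 3

3


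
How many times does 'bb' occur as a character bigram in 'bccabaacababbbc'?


Scanning 'bccabaacababbbc' for bigram 'bb':
  Position 0: 'bc' -> no
  Position 1: 'cc' -> no
  Position 2: 'ca' -> no
  Position 3: 'ab' -> no
  Position 4: 'ba' -> no
  Position 5: 'aa' -> no
  Position 6: 'ac' -> no
  Position 7: 'ca' -> no
  Position 8: 'ab' -> no
  Position 9: 'ba' -> no
  Position 10: 'ab' -> no
  Position 11: 'bb' -> MATCH
  Position 12: 'bb' -> MATCH
  Position 13: 'bc' -> no
Total matches: 2

2


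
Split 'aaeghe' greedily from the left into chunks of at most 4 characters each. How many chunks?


'aaeghe' has 6 characters.
Chunking with max size 4:
  Chunk 1: 'aaeg' (positions 0-3)
  Chunk 2: 'he' (positions 4-5)
Total chunks: ceil(6 / 4) = 2

2


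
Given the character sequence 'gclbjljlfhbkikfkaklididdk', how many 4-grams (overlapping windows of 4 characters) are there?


String 'gclbjljlfhbkikfkaklididdk' has length L = 25.
Number of overlapping n-grams = L - n + 1
Substituting: 25 - 4 + 1 = 22

22


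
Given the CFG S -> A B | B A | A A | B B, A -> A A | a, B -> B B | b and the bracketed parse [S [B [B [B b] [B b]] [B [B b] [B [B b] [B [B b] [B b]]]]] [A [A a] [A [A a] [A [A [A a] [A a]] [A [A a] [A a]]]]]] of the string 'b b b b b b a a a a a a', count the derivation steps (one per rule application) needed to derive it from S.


Every bracketed nonterminal node [X ...] in the tree is produced by exactly one rule application.
Reading the tree off as a leftmost derivation:
  Step 1: S  =>  B A   (applied S -> B A)
  Step 2: B A  =>  B B A   (applied B -> B B)
  Step 3: B B A  =>  B B B A   (applied B -> B B)
  Step 4: B B B A  =>  b B B A   (applied B -> b)
  Step 5: b B B A  =>  b b B A   (applied B -> b)
  Step 6: b b B A  =>  b b B B A   (applied B -> B B)
  Step 7: b b B B A  =>  b b b B A   (applied B -> b)
  Step 8: b b b B A  =>  b b b B B A   (applied B -> B B)
  Step 9: b b b B B A  =>  b b b b B A   (applied B -> b)
  Step 10: b b b b B A  =>  b b b b B B A   (applied B -> B B)
  Step 11: b b b b B B A  =>  b b b b b B A   (applied B -> b)
  Step 12: b b b b b B A  =>  b b b b b b A   (applied B -> b)
  Step 13: b b b b b b A  =>  b b b b b b A A   (applied A -> A A)
  Step 14: b b b b b b A A  =>  b b b b b b a A   (applied A -> a)
  Step 15: b b b b b b a A  =>  b b b b b b a A A   (applied A -> A A)
  Step 16: b b b b b b a A A  =>  b b b b b b a a A   (applied A -> a)
  Step 17: b b b b b b a a A  =>  b b b b b b a a A A   (applied A -> A A)
  Step 18: b b b b b b a a A A  =>  b b b b b b a a A A A   (applied A -> A A)
  Step 19: b b b b b b a a A A A  =>  b b b b b b a a a A A   (applied A -> a)
  Step 20: b b b b b b a a a A A  =>  b b b b b b a a a a A   (applied A -> a)
  Step 21: b b b b b b a a a a A  =>  b b b b b b a a a a A A   (applied A -> A A)
  Step 22: b b b b b b a a a a A A  =>  b b b b b b a a a a a A   (applied A -> a)
  Step 23: b b b b b b a a a a a A  =>  b b b b b b a a a a a a   (applied A -> a)
Final yield: b b b b b b a a a a a a
Total rewrite steps: 23

23


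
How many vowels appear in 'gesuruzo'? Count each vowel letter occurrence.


Scanning each character of 'gesuruzo':
  Position 1: 'g' -> consonant (running count: 0)
  Position 2: 'e' -> vowel (running count: 1)
  Position 3: 's' -> consonant (running count: 1)
  Position 4: 'u' -> vowel (running count: 2)
  Position 5: 'r' -> consonant (running count: 2)
  Position 6: 'u' -> vowel (running count: 3)
  Position 7: 'z' -> consonant (running count: 3)
  Position 8: 'o' -> vowel (running count: 4)
Total vowels: 4

4


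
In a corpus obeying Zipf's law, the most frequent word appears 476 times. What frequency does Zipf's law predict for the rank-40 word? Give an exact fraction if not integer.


Zipf's law: freq(rank) = f1 / rank
f1 = 476, rank = 40
freq = 476 / 40
GCD(476, 40) = 4
Simplified: 119/10

119/10


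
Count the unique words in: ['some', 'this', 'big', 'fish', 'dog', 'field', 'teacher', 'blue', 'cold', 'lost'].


Listing all tokens and tracking unique types:
  Token 1: 'some' -> NEW (unique so far: 1)
  Token 2: 'this' -> NEW (unique so far: 2)
  Token 3: 'big' -> NEW (unique so far: 3)
  Token 4: 'fish' -> NEW (unique so far: 4)
  Token 5: 'dog' -> NEW (unique so far: 5)
  Token 6: 'field' -> NEW (unique so far: 6)
  Token 7: 'teacher' -> NEW (unique so far: 7)
  Token 8: 'blue' -> NEW (unique so far: 8)
  Token 9: 'cold' -> NEW (unique so far: 9)
  Token 10: 'lost' -> NEW (unique so far: 10)
Unique types: ('big', 'blue', 'cold', 'dog', 'field', 'fish', 'lost', 'some', 'teacher', 'this')
Vocabulary size: 10

10


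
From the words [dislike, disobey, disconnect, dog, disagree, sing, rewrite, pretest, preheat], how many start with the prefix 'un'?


Checking each word for prefix 'un':
  'dislike' -> no (count: 0)
  'disobey' -> no (count: 0)
  'disconnect' -> no (count: 0)
  'dog' -> no (count: 0)
  'disagree' -> no (count: 0)
  'sing' -> no (count: 0)
  'rewrite' -> no (count: 0)
  'pretest' -> no (count: 0)
  'preheat' -> no (count: 0)
Total with prefix 'un': 0

0


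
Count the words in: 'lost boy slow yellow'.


Counting words by splitting on spaces:
  Word 1: 'lost'
  Word 2: 'boy'
  Word 3: 'slow'
  Word 4: 'yellow'
Total words: 4

4


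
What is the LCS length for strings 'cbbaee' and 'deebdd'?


DP table for LCS of 'cbbaee' and 'deebdd':
       d  e  e  b  d  d
    0  0  0  0  0  0  0
  c 0  0  0  0  0  0  0
  b 0  0  0  0  1  1  1
  b 0  0  0  0  1  1  1
  a 0  0  0  0  1  1  1
  e 0  0  1  1  1  1  1
  e 0  0  1  2  2  2  2
LCS: 'ee'
LCS length = 2

2


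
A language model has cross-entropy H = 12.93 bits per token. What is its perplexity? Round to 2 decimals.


Perplexity formula: PP = 2^H
H = 12.93
PP = 2^12.93
Decompose: 2^12.93 = 2^12 * 2^0.93
2^12 = 4096, 2^0.93 ~ 1.9052760
PP ~ 4096 * 1.9052760 = 7804.0104960
Rounded to 2 decimals: 7804.01

7804.01


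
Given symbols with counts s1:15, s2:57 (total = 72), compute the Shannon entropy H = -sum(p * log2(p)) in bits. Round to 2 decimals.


Computing entropy H = -sum(p_i * log2(p_i)):
  s1: p = 15/72 = 0.2083, -p*log2(p) = 0.4715
  s2: p = 57/72 = 0.7917, -p*log2(p) = 0.2668
H = sum of terms = 0.7383
Rounded to 2 decimals: 0.74

0.74


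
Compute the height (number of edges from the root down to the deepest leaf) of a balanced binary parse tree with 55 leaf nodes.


In a balanced binary tree with n leaves the deepest leaf is ceil(log2(n)) edges below the root.
log2(55) = 5.7814
ceil(5.7814) = 6
height (edges) = 6

6


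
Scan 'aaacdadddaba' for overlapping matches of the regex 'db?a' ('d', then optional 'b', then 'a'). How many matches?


Pattern: db?a means 'd', then optional 'b', then 'a'.
Scanning 'aaacdadddaba' position-by-position:
  Pos 0: window 'aaa' -> no
  Pos 1: window 'aac' -> no
  Pos 2: window 'acd' -> no
  Pos 3: window 'cda' -> no
  Pos 4: window 'dad' -> MATCH
  Pos 5: window 'add' -> no
  Pos 6: window 'ddd' -> no
  Pos 7: window 'dda' -> no
  Pos 8: window 'dab' -> MATCH
  Pos 9: window 'aba' -> no
  Pos 10: window 'ba' -> no
  Pos 11: window 'a' -> no
Total matches: 2

2


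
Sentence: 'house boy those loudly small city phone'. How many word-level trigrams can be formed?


Word trigrams from [7] words:
  Trigram 1: (house boy those)
  Trigram 2: (boy those loudly)
  Trigram 3: (those loudly small)
  Trigram 4: (loudly small city)
  Trigram 5: (small city phone)
Total word trigrams: 7 - 2 = 5

5


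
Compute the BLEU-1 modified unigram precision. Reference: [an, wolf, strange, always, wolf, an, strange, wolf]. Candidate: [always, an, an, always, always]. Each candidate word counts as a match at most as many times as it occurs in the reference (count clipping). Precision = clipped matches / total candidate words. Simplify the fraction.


Reference word counts: {'always': 1, 'an': 2, 'strange': 2, 'wolf': 3}
Checking each candidate word (with clipping):
  'always' -> in reference (ref count 1, used 1/1) -> match (matches: 1)
  'an' -> in reference (ref count 2, used 1/2) -> match (matches: 2)
  'an' -> in reference (ref count 2, used 2/2) -> match (matches: 3)
  'always' -> ref count 1 already used up (1/1) -> clipped, no match (matches: 3)
  'always' -> ref count 1 already used up (1/1) -> clipped, no match (matches: 3)
Clipped matches: 3, Candidate length: 5
Precision = 3/5

3/5


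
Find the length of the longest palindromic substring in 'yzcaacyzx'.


Scanning 'yzcaacyzx' for palindromic substrings.
Substring at positions 2-5: 'caac'.
Check: reverse('caac') = 'caac' -> palindrome confirmed.
Neighbouring characters ('z' / 'y') break symmetry, so it cannot extend further.
No longer palindromic substring exists; longest length = 4

4


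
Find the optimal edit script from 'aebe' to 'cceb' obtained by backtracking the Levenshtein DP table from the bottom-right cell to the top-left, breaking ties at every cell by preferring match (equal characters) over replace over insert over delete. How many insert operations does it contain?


Edit distance = 3. Backtracking from cell (4, 4) with preference match > replace > insert > delete,
then listing the resulting alignment 'aebe' -> 'cceb' left to right:
  Step 1: insert 'c' [insertion #1]
  Step 2: replace a->c
  Step 3: keep 'e'
  Step 4: keep 'b'
  Step 5: delete 'e'
Total insertions: 1

1


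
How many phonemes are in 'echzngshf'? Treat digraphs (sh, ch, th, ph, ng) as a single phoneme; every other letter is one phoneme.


Parsing 'echzngshf' greedily, digraphs first:
  'e' -> vowel phoneme (phonemes so far: 1)
  'ch' -> digraph (1 consonant phoneme) (phonemes so far: 2)
  'z' -> consonant phoneme (phonemes so far: 3)
  'ng' -> digraph (1 consonant phoneme) (phonemes so far: 4)
  'sh' -> digraph (1 consonant phoneme) (phonemes so far: 5)
  'f' -> consonant phoneme (phonemes so far: 6)
Total phonemes: 6

6


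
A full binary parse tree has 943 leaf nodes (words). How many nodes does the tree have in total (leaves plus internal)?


Leaf nodes (terminals): 943
Internal nodes = n - 1 = 943 - 1 = 942
Total = leaves + internal = 943 + 942 = 1885

1885


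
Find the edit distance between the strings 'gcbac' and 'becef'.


Building DP table for s1='gcbac' (len 5) and s2='becef' (len 5):
       b  e  c  e  f
    0  1  2  3  4  5
  g 1  1  2  3  4  5
  c 2  2  2  2  3  4
  b 3  2  3  3  3  4
  a 4  3  3  4  4  4
  c 5  4  4  3  4  5
Edit distance = dp[5][5] = 5

5


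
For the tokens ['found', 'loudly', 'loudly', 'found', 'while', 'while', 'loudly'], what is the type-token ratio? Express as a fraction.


Tokens: 7
Unique types: ('found', 'loudly', 'while') = 3
TTR = 3/7
Already in lowest terms.

3/7


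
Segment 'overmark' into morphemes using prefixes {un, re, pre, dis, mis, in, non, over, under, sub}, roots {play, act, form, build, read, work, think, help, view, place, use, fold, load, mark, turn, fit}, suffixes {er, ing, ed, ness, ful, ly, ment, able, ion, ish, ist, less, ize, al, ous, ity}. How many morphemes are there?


Segmenting 'overmark' against the inventory:
  'over' -> prefix (morpheme 1)
  'mark' -> root (morpheme 2)
Total morphemes: 2

2


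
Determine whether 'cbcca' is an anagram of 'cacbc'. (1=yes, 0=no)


Sort characters of 'cbcca': 'abccc'
Sort characters of 'cacbc': 'abccc'
Sorted forms match -> they ARE anagrams
Result: 1

1


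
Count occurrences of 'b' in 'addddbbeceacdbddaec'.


Scanning 'addddbbeceacdbddaec' for 'b':
  Position 5: 'b' -> MATCH (count: 1)
  Position 6: 'b' -> MATCH (count: 2)
  Position 13: 'b' -> MATCH (count: 3)
Total occurrences of 'b': 3

3


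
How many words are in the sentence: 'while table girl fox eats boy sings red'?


Counting words by splitting on spaces:
  Word 1: 'while'
  Word 2: 'table'
  Word 3: 'girl'
  Word 4: 'fox'
  Word 5: 'eats'
  Word 6: 'boy'
  Word 7: 'sings'
  Word 8: 'red'
Total words: 8

8


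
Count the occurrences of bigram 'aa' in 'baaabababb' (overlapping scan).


Scanning 'baaabababb' for bigram 'aa':
  Position 0: 'ba' -> no
  Position 1: 'aa' -> MATCH
  Position 2: 'aa' -> MATCH
  Position 3: 'ab' -> no
  Position 4: 'ba' -> no
  Position 5: 'ab' -> no
  Position 6: 'ba' -> no
  Position 7: 'ab' -> no
  Position 8: 'bb' -> no
Total matches: 2

2


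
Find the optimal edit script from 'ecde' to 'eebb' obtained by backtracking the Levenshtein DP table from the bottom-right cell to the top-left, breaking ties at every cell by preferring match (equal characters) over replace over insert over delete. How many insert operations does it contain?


Edit distance = 3. Backtracking from cell (4, 4) with preference match > replace > insert > delete,
then listing the resulting alignment 'ecde' -> 'eebb' left to right:
  Step 1: keep 'e'
  Step 2: replace c->e
  Step 3: replace d->b
  Step 4: replace e->b
Total insertions: 0

0


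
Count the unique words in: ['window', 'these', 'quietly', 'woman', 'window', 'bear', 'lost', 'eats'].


Listing all tokens and tracking unique types:
  Token 1: 'window' -> NEW (unique so far: 1)
  Token 2: 'these' -> NEW (unique so far: 2)
  Token 3: 'quietly' -> NEW (unique so far: 3)
  Token 4: 'woman' -> NEW (unique so far: 4)
  Token 5: 'window' -> duplicate (unique so far: 4)
  Token 6: 'bear' -> NEW (unique so far: 5)
  Token 7: 'lost' -> NEW (unique so far: 6)
  Token 8: 'eats' -> NEW (unique so far: 7)
Unique types: ('bear', 'eats', 'lost', 'quietly', 'these', 'window', 'woman')
Vocabulary size: 7

7


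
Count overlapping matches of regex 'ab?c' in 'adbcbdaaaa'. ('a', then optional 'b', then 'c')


Pattern: ab?c means 'a', then optional 'b', then 'c'.
Scanning 'adbcbdaaaa' position-by-position:
  Pos 0: window 'adb' -> no
  Pos 1: window 'dbc' -> no
  Pos 2: window 'bcb' -> no
  Pos 3: window 'cbd' -> no
  Pos 4: window 'bda' -> no
  Pos 5: window 'daa' -> no
  Pos 6: window 'aaa' -> no
  Pos 7: window 'aaa' -> no
  Pos 8: window 'aa' -> no
  Pos 9: window 'a' -> no
Total matches: 0

0


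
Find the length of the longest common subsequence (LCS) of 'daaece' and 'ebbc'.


DP table for LCS of 'daaece' and 'ebbc':
       e  b  b  c
    0  0  0  0  0
  d 0  0  0  0  0
  a 0  0  0  0  0
  a 0  0  0  0  0
  e 0  1  1  1  1
  c 0  1  1  1  2
  e 0  1  1  1  2
LCS: 'ec'
LCS length = 2

2


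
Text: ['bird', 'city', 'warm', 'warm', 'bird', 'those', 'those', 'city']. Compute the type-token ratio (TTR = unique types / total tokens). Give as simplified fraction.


Tokens: 8
Unique types: ('bird', 'city', 'those', 'warm') = 4
TTR = 4/8
Simplify: divide both by 4 -> 1/2
TTR = 1/2

1/2


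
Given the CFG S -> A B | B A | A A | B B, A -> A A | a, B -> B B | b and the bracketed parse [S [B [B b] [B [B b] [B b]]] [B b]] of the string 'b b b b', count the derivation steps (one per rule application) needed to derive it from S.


Every bracketed nonterminal node [X ...] in the tree is produced by exactly one rule application.
Reading the tree off as a leftmost derivation:
  Step 1: S  =>  B B   (applied S -> B B)
  Step 2: B B  =>  B B B   (applied B -> B B)
  Step 3: B B B  =>  b B B   (applied B -> b)
  Step 4: b B B  =>  b B B B   (applied B -> B B)
  Step 5: b B B B  =>  b b B B   (applied B -> b)
  Step 6: b b B B  =>  b b b B   (applied B -> b)
  Step 7: b b b B  =>  b b b b   (applied B -> b)
Final yield: b b b b
Total rewrite steps: 7

7


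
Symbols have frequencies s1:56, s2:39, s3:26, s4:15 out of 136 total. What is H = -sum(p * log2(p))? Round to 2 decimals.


Computing entropy H = -sum(p_i * log2(p_i)):
  s1: p = 56/136 = 0.4118, -p*log2(p) = 0.5271
  s2: p = 39/136 = 0.2868, -p*log2(p) = 0.5168
  s3: p = 26/136 = 0.1912, -p*log2(p) = 0.4563
  s4: p = 15/136 = 0.1103, -p*log2(p) = 0.3508
H = sum of terms = 1.8510
Rounded to 2 decimals: 1.85

1.85


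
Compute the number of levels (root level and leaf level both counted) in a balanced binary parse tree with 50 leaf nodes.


In a balanced binary tree with n leaves the deepest leaf is ceil(log2(n)) edges below the root,
so counting node levels inclusive of root and leaves gives ceil(log2(n)) + 1 levels.
log2(50) = 5.6439
ceil(5.6439) = 6
levels = 6 + 1 = 7

7


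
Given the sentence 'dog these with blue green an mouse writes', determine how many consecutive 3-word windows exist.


Word trigrams from [8] words:
  Trigram 1: (dog these with)
  Trigram 2: (these with blue)
  Trigram 3: (with blue green)
  Trigram 4: (blue green an)
  Trigram 5: (green an mouse)
  Trigram 6: (an mouse writes)
Total word trigrams: 8 - 2 = 6

6


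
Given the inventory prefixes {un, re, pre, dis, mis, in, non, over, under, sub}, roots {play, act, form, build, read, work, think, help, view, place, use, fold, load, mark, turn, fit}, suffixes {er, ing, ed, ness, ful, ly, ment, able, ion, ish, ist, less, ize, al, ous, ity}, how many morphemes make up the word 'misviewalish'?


Segmenting 'misviewalish' against the inventory:
  'mis' -> prefix (morpheme 1)
  'view' -> root (morpheme 2)
  'al' -> suffix (morpheme 3)
  'ish' -> suffix (morpheme 4)
Total morphemes: 4

4


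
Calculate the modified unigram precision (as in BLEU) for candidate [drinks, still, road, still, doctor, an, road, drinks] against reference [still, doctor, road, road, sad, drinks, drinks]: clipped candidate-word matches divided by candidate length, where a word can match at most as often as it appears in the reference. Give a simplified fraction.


Reference word counts: {'doctor': 1, 'drinks': 2, 'road': 2, 'sad': 1, 'still': 1}
Checking each candidate word (with clipping):
  'drinks' -> in reference (ref count 2, used 1/2) -> match (matches: 1)
  'still' -> in reference (ref count 1, used 1/1) -> match (matches: 2)
  'road' -> in reference (ref count 2, used 1/2) -> match (matches: 3)
  'still' -> ref count 1 already used up (1/1) -> clipped, no match (matches: 3)
  'doctor' -> in reference (ref count 1, used 1/1) -> match (matches: 4)
  'an' -> not in reference -> no match (matches: 4)
  'road' -> in reference (ref count 2, used 2/2) -> match (matches: 5)
  'drinks' -> in reference (ref count 2, used 2/2) -> match (matches: 6)
Clipped matches: 6, Candidate length: 8
Precision = 6/8 = 3/4

3/4


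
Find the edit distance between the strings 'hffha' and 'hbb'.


Building DP table for s1='hffha' (len 5) and s2='hbb' (len 3):
       h  b  b
    0  1  2  3
  h 1  0  1  2
  f 2  1  1  2
  f 3  2  2  2
  h 4  3  3  3
  a 5  4  4  4
Edit distance = dp[5][3] = 4

4


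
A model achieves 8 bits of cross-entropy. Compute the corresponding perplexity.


Perplexity formula: PP = 2^H
H = 8
PP = 2^8
Steps: 2^1 = 2, 2^2 = 4, 2^3 = 8, 2^4 = 16, 2^5 = 32, 2^6 = 64, 2^7 = 128, 2^8 = 256
PP = 256

256


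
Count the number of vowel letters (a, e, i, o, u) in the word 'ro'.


Scanning each character of 'ro':
  Position 1: 'r' -> consonant (running count: 0)
  Position 2: 'o' -> vowel (running count: 1)
Total vowels: 1

1


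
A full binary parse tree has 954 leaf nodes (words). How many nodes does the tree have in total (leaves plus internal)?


Leaf nodes (terminals): 954
Internal nodes = n - 1 = 954 - 1 = 953
Total = leaves + internal = 954 + 953 = 1907

1907


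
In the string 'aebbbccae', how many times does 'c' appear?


Scanning 'aebbbccae' for 'c':
  Position 5: 'c' -> MATCH (count: 1)
  Position 6: 'c' -> MATCH (count: 2)
Total occurrences of 'c': 2

2


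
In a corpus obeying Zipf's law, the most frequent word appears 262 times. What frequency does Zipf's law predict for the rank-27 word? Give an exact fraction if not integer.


Zipf's law: freq(rank) = f1 / rank
f1 = 262, rank = 27
freq = 262 / 27
GCD(262, 27) = 1
Simplified: 262/27

262/27


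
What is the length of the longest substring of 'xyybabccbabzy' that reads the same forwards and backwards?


Scanning 'xyybabccbabzy' for palindromic substrings.
Substring at positions 3-10: 'babccbab'.
Check: reverse('babccbab') = 'babccbab' -> palindrome confirmed.
Neighbouring characters ('y' / 'z') break symmetry, so it cannot extend further.
No longer palindromic substring exists; longest length = 8

8


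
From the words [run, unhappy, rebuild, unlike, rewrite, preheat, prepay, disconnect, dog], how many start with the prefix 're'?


Checking each word for prefix 're':
  'run' -> no (count: 0)
  'unhappy' -> no (count: 0)
  'rebuild' -> YES, starts with 're' (count: 1)
  'unlike' -> no (count: 1)
  'rewrite' -> YES, starts with 're' (count: 2)
  'preheat' -> no (count: 2)
  'prepay' -> no (count: 2)
  'disconnect' -> no (count: 2)
  'dog' -> no (count: 2)
Total with prefix 're': 2

2


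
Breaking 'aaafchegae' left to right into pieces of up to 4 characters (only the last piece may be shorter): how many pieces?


'aaafchegae' has 10 characters.
Chunking with max size 4:
  Chunk 1: 'aaaf' (positions 0-3)
  Chunk 2: 'cheg' (positions 4-7)
  Chunk 3: 'ae' (positions 8-9)
Total chunks: ceil(10 / 4) = 3

3


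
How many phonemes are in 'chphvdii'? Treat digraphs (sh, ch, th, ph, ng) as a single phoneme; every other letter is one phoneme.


Parsing 'chphvdii' greedily, digraphs first:
  'ch' -> digraph (1 consonant phoneme) (phonemes so far: 1)
  'ph' -> digraph (1 consonant phoneme) (phonemes so far: 2)
  'v' -> consonant phoneme (phonemes so far: 3)
  'd' -> consonant phoneme (phonemes so far: 4)
  'i' -> vowel phoneme (phonemes so far: 5)
  'i' -> vowel phoneme (phonemes so far: 6)
Total phonemes: 6

6


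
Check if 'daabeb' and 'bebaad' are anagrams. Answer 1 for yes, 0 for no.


Sort characters of 'daabeb': 'aabbde'
Sort characters of 'bebaad': 'aabbde'
Sorted forms match -> they ARE anagrams
Result: 1

1


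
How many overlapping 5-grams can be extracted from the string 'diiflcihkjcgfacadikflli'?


String 'diiflcihkjcgfacadikflli' has length L = 23.
Number of overlapping n-grams = L - n + 1
Substituting: 23 - 5 + 1 = 19

19


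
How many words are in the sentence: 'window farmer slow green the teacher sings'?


Counting words by splitting on spaces:
  Word 1: 'window'
  Word 2: 'farmer'
  Word 3: 'slow'
  Word 4: 'green'
  Word 5: 'the'
  Word 6: 'teacher'
  Word 7: 'sings'
Total words: 7

7


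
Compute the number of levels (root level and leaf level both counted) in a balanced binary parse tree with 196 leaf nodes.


In a balanced binary tree with n leaves the deepest leaf is ceil(log2(n)) edges below the root,
so counting node levels inclusive of root and leaves gives ceil(log2(n)) + 1 levels.
log2(196) = 7.6147
ceil(7.6147) = 8
levels = 8 + 1 = 9

9


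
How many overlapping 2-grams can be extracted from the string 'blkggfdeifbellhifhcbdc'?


String 'blkggfdeifbellhifhcbdc' has length L = 22.
Number of overlapping n-grams = L - n + 1
Substituting: 22 - 2 + 1 = 21

21


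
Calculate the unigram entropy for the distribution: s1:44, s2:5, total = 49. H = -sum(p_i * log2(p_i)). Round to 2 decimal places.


Computing entropy H = -sum(p_i * log2(p_i)):
  s1: p = 44/49 = 0.8980, -p*log2(p) = 0.1394
  s2: p = 5/49 = 0.1020, -p*log2(p) = 0.3360
H = sum of terms = 0.4754
Rounded to 2 decimals: 0.48

0.48


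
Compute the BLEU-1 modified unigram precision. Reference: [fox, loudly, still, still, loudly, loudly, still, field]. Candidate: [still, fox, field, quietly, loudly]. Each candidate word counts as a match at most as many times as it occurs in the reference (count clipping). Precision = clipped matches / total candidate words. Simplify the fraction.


Reference word counts: {'field': 1, 'fox': 1, 'loudly': 3, 'still': 3}
Checking each candidate word (with clipping):
  'still' -> in reference (ref count 3, used 1/3) -> match (matches: 1)
  'fox' -> in reference (ref count 1, used 1/1) -> match (matches: 2)
  'field' -> in reference (ref count 1, used 1/1) -> match (matches: 3)
  'quietly' -> not in reference -> no match (matches: 3)
  'loudly' -> in reference (ref count 3, used 1/3) -> match (matches: 4)
Clipped matches: 4, Candidate length: 5
Precision = 4/5

4/5


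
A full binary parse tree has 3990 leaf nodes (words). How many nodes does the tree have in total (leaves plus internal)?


Leaf nodes (terminals): 3990
Internal nodes = n - 1 = 3990 - 1 = 3989
Total = leaves + internal = 3990 + 3989 = 7979

7979


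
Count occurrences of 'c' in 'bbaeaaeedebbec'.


Scanning 'bbaeaaeedebbec' for 'c':
  Position 13: 'c' -> MATCH (count: 1)
Total occurrences of 'c': 1

1


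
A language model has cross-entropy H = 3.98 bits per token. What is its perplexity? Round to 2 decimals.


Perplexity formula: PP = 2^H
H = 3.98
PP = 2^3.98
Decompose: 2^3.98 = 2^3 * 2^0.98
2^3 = 8, 2^0.98 ~ 1.9724654
PP ~ 8 * 1.9724654 = 15.7797232
Rounded to 2 decimals: 15.78

15.78


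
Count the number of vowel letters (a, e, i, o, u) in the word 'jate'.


Scanning each character of 'jate':
  Position 1: 'j' -> consonant (running count: 0)
  Position 2: 'a' -> vowel (running count: 1)
  Position 3: 't' -> consonant (running count: 1)
  Position 4: 'e' -> vowel (running count: 2)
Total vowels: 2

2


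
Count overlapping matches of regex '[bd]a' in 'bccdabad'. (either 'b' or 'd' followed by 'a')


Pattern: [bd]a means either 'b' or 'd' followed by 'a'.
Scanning 'bccdabad' position-by-position:
  Pos 0: window 'bc' -> no
  Pos 1: window 'cc' -> no
  Pos 2: window 'cd' -> no
  Pos 3: window 'da' -> MATCH
  Pos 4: window 'ab' -> no
  Pos 5: window 'ba' -> MATCH
  Pos 6: window 'ad' -> no
  Pos 7: window 'd' -> no
Total matches: 2

2


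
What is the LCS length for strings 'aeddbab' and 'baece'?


DP table for LCS of 'aeddbab' and 'baece':
       b  a  e  c  e
    0  0  0  0  0  0
  a 0  0  1  1  1  1
  e 0  0  1  2  2  2
  d 0  0  1  2  2  2
  d 0  0  1  2  2  2
  b 0  1  1  2  2  2
  a 0  1  2  2  2  2
  b 0  1  2  2  2  2
LCS: 'ae'
LCS length = 2

2


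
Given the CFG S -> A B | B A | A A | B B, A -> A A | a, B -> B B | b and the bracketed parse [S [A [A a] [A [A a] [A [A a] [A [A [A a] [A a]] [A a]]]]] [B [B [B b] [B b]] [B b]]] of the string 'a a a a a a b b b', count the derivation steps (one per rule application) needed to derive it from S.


Every bracketed nonterminal node [X ...] in the tree is produced by exactly one rule application.
Reading the tree off as a leftmost derivation:
  Step 1: S  =>  A B   (applied S -> A B)
  Step 2: A B  =>  A A B   (applied A -> A A)
  Step 3: A A B  =>  a A B   (applied A -> a)
  Step 4: a A B  =>  a A A B   (applied A -> A A)
  Step 5: a A A B  =>  a a A B   (applied A -> a)
  Step 6: a a A B  =>  a a A A B   (applied A -> A A)
  Step 7: a a A A B  =>  a a a A B   (applied A -> a)
  Step 8: a a a A B  =>  a a a A A B   (applied A -> A A)
  Step 9: a a a A A B  =>  a a a A A A B   (applied A -> A A)
  Step 10: a a a A A A B  =>  a a a a A A B   (applied A -> a)
  Step 11: a a a a A A B  =>  a a a a a A B   (applied A -> a)
  Step 12: a a a a a A B  =>  a a a a a a B   (applied A -> a)
  Step 13: a a a a a a B  =>  a a a a a a B B   (applied B -> B B)
  Step 14: a a a a a a B B  =>  a a a a a a B B B   (applied B -> B B)
  Step 15: a a a a a a B B B  =>  a a a a a a b B B   (applied B -> b)
  Step 16: a a a a a a b B B  =>  a a a a a a b b B   (applied B -> b)
  Step 17: a a a a a a b b B  =>  a a a a a a b b b   (applied B -> b)
Final yield: a a a a a a b b b
Total rewrite steps: 17

17


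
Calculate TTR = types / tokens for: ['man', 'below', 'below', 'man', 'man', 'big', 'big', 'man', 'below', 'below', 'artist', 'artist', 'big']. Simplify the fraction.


Tokens: 13
Unique types: ('artist', 'below', 'big', 'man') = 4
TTR = 4/13
Already in lowest terms.

4/13


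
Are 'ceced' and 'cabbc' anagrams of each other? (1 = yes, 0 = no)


Sort characters of 'ceced': 'ccdee'
Sort characters of 'cabbc': 'abbcc'
Sorted forms differ -> they are NOT anagrams
Result: 0

0


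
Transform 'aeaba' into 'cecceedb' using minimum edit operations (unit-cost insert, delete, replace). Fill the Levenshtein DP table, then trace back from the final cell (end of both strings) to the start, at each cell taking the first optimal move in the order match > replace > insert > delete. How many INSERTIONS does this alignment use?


Edit distance = 7. Backtracking from cell (5, 8) with preference match > replace > insert > delete,
then listing the resulting alignment 'aeaba' -> 'cecceedb' left to right:
  Step 1: insert 'c' [insertion #1]
  Step 2: insert 'e' [insertion #2]
  Step 3: insert 'c' [insertion #3]
  Step 4: replace a->c
  Step 5: keep 'e'
  Step 6: replace a->e
  Step 7: replace b->d
  Step 8: replace a->b
Total insertions: 3

3


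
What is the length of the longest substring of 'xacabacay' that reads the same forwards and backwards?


Scanning 'xacabacay' for palindromic substrings.
Substring at positions 1-7: 'acabaca'.
Check: reverse('acabaca') = 'acabaca' -> palindrome confirmed.
Neighbouring characters ('x' / 'y') break symmetry, so it cannot extend further.
No longer palindromic substring exists; longest length = 7

7


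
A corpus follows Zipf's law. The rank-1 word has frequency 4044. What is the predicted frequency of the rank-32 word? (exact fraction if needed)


Zipf's law: freq(rank) = f1 / rank
f1 = 4044, rank = 32
freq = 4044 / 32
GCD(4044, 32) = 4
Simplified: 1011/8

1011/8


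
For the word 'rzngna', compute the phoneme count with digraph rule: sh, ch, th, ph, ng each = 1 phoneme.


Parsing 'rzngna' greedily, digraphs first:
  'r' -> consonant phoneme (phonemes so far: 1)
  'z' -> consonant phoneme (phonemes so far: 2)
  'ng' -> digraph (1 consonant phoneme) (phonemes so far: 3)
  'n' -> consonant phoneme (phonemes so far: 4)
  'a' -> vowel phoneme (phonemes so far: 5)
Total phonemes: 5

5


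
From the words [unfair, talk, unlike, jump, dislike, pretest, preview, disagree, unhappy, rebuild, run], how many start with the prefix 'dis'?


Checking each word for prefix 'dis':
  'unfair' -> no (count: 0)
  'talk' -> no (count: 0)
  'unlike' -> no (count: 0)
  'jump' -> no (count: 0)
  'dislike' -> YES, starts with 'dis' (count: 1)
  'pretest' -> no (count: 1)
  'preview' -> no (count: 1)
  'disagree' -> YES, starts with 'dis' (count: 2)
  'unhappy' -> no (count: 2)
  'rebuild' -> no (count: 2)
  'run' -> no (count: 2)
Total with prefix 'dis': 2

2


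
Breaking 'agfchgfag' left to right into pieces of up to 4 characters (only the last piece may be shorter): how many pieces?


'agfchgfag' has 9 characters.
Chunking with max size 4:
  Chunk 1: 'agfc' (positions 0-3)
  Chunk 2: 'hgfa' (positions 4-7)
  Chunk 3: 'g' (positions 8-8)
Total chunks: ceil(9 / 4) = 3

3


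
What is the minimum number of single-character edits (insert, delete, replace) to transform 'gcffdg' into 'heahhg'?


Building DP table for s1='gcffdg' (len 6) and s2='heahhg' (len 6):
       h  e  a  h  h  g
    0  1  2  3  4  5  6
  g 1  1  2  3  4  5  5
  c 2  2  2  3  4  5  6
  f 3  3  3  3  4  5  6
  f 4  4  4  4  4  5  6
  d 5  5  5  5  5  5  6
  g 6  6  6  6  6  6  5
Edit distance = dp[6][6] = 5

5


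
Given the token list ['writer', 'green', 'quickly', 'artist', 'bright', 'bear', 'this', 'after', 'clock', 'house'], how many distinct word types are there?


Listing all tokens and tracking unique types:
  Token 1: 'writer' -> NEW (unique so far: 1)
  Token 2: 'green' -> NEW (unique so far: 2)
  Token 3: 'quickly' -> NEW (unique so far: 3)
  Token 4: 'artist' -> NEW (unique so far: 4)
  Token 5: 'bright' -> NEW (unique so far: 5)
  Token 6: 'bear' -> NEW (unique so far: 6)
  Token 7: 'this' -> NEW (unique so far: 7)
  Token 8: 'after' -> NEW (unique so far: 8)
  Token 9: 'clock' -> NEW (unique so far: 9)
  Token 10: 'house' -> NEW (unique so far: 10)
Unique types: ('after', 'artist', 'bear', 'bright', 'clock', 'green', 'house', 'quickly', 'this', 'writer')
Vocabulary size: 10

10


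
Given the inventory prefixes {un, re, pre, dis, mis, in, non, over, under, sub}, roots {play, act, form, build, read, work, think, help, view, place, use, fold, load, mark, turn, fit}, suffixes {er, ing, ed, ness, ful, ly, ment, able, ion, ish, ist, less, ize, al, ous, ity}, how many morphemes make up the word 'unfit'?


Segmenting 'unfit' against the inventory:
  'un' -> prefix (morpheme 1)
  'fit' -> root (morpheme 2)
Total morphemes: 2

2


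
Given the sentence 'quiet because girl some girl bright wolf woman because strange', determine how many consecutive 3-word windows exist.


Word trigrams from [10] words:
  Trigram 1: (quiet because girl)
  Trigram 2: (because girl some)
  Trigram 3: (girl some girl)
  Trigram 4: (some girl bright)
  Trigram 5: (girl bright wolf)
  Trigram 6: (bright wolf woman)
  Trigram 7: (wolf woman because)
  Trigram 8: (woman because strange)
Total word trigrams: 10 - 2 = 8

8


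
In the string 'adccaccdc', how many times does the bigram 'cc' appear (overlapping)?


Scanning 'adccaccdc' for bigram 'cc':
  Position 0: 'ad' -> no
  Position 1: 'dc' -> no
  Position 2: 'cc' -> MATCH
  Position 3: 'ca' -> no
  Position 4: 'ac' -> no
  Position 5: 'cc' -> MATCH
  Position 6: 'cd' -> no
  Position 7: 'dc' -> no
Total matches: 2

2


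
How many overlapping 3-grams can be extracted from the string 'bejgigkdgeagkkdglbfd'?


String 'bejgigkdgeagkkdglbfd' has length L = 20.
Number of overlapping n-grams = L - n + 1
Substituting: 20 - 3 + 1 = 18

18


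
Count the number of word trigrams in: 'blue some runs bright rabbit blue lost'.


Word trigrams from [7] words:
  Trigram 1: (blue some runs)
  Trigram 2: (some runs bright)
  Trigram 3: (runs bright rabbit)
  Trigram 4: (bright rabbit blue)
  Trigram 5: (rabbit blue lost)
Total word trigrams: 7 - 2 = 5

5


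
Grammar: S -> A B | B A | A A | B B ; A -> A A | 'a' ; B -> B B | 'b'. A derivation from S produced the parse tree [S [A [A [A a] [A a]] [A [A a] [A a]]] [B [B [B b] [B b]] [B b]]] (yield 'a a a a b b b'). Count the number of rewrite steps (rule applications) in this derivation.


Every bracketed nonterminal node [X ...] in the tree is produced by exactly one rule application.
Reading the tree off as a leftmost derivation:
  Step 1: S  =>  A B   (applied S -> A B)
  Step 2: A B  =>  A A B   (applied A -> A A)
  Step 3: A A B  =>  A A A B   (applied A -> A A)
  Step 4: A A A B  =>  a A A B   (applied A -> a)
  Step 5: a A A B  =>  a a A B   (applied A -> a)
  Step 6: a a A B  =>  a a A A B   (applied A -> A A)
  Step 7: a a A A B  =>  a a a A B   (applied A -> a)
  Step 8: a a a A B  =>  a a a a B   (applied A -> a)
  Step 9: a a a a B  =>  a a a a B B   (applied B -> B B)
  Step 10: a a a a B B  =>  a a a a B B B   (applied B -> B B)
  Step 11: a a a a B B B  =>  a a a a b B B   (applied B -> b)
  Step 12: a a a a b B B  =>  a a a a b b B   (applied B -> b)
  Step 13: a a a a b b B  =>  a a a a b b b   (applied B -> b)
Final yield: a a a a b b b
Total rewrite steps: 13

13


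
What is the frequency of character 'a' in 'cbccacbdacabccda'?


Scanning 'cbccacbdacabccda' for 'a':
  Position 4: 'a' -> MATCH (count: 1)
  Position 8: 'a' -> MATCH (count: 2)
  Position 10: 'a' -> MATCH (count: 3)
  Position 15: 'a' -> MATCH (count: 4)
Total occurrences of 'a': 4

4


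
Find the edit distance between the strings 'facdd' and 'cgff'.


Building DP table for s1='facdd' (len 5) and s2='cgff' (len 4):
       c  g  f  f
    0  1  2  3  4
  f 1  1  2  2  3
  a 2  2  2  3  3
  c 3  2  3  3  4
  d 4  3  3  4  4
  d 5  4  4  4  5
Edit distance = dp[5][4] = 5

5


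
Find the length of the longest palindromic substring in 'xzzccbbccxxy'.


Scanning 'xzzccbbccxxy' for palindromic substrings.
Substring at positions 3-8: 'ccbbcc'.
Check: reverse('ccbbcc') = 'ccbbcc' -> palindrome confirmed.
Neighbouring characters ('z' / 'x') break symmetry, so it cannot extend further.
No longer palindromic substring exists; longest length = 6

6


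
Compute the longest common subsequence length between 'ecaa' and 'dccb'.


DP table for LCS of 'ecaa' and 'dccb':
       d  c  c  b
    0  0  0  0  0
  e 0  0  0  0  0
  c 0  0  1  1  1
  a 0  0  1  1  1
  a 0  0  1  1  1
LCS: 'c'
LCS length = 1

1


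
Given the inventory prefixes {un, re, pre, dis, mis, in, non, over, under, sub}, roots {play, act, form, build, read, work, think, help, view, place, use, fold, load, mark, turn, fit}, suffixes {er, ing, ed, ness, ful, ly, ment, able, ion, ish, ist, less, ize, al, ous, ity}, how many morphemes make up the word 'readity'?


Segmenting 'readity' against the inventory:
  'read' -> root (morpheme 1)
  'ity' -> suffix (morpheme 2)
Total morphemes: 2

2
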